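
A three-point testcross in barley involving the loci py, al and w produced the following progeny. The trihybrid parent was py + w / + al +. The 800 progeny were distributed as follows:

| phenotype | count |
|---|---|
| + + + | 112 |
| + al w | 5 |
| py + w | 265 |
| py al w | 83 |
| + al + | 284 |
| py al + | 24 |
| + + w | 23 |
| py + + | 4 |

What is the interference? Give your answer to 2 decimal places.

The two rarest classes, py + + and + al w, are the double crossovers. Comparing them with the parentals, only the w allele has switched, so w is the middle locus and the order is py – w – al.
py–w: (47 + 9)/800 = 0.0700; w–al: (195 + 9)/800 = 0.2550.
Expected DCO frequency = 0.0700 × 0.2550 ≈ 0.01785; observed = 9/800 ≈ 0.01125.
Coefficient of coincidence = 0.01125/0.01785 ≈ 0.63; interference = 1 − 0.63 = 0.37.

0.37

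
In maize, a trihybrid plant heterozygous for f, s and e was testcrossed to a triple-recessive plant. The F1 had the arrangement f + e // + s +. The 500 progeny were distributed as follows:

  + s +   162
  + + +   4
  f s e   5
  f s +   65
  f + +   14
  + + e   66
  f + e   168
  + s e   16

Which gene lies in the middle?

The two rarest classes, f s e and + + +, are the double crossovers. Comparing them with the parentals, only the s allele has switched, so s is the middle locus and the order is e – s – f.

s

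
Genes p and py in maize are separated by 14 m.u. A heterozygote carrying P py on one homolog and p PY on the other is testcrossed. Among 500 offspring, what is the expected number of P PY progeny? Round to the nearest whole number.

A map distance of 14 m.u. corresponds to a recombination frequency of 0.140.
The F1 is P py / p PY, so P PY is a recombinant gamete class with expected frequency r/2 = 0.140/2 = 0.0700.
Expected number = 0.0700 × 500 = 35.00 ≈ 35.

35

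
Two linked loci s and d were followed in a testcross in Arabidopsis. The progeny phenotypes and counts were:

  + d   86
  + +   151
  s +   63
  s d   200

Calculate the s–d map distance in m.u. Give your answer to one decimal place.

29.8 m.u.

The two most frequent classes, + + (151) and s d (200), are the parental types, so the F1 was + + / s d.
The recombinant classes are + d and s +: 86 + 63 = 149.
Recombination frequency = 149/500 = 0.2980 ≈ 29.8%, i.e. 29.8 m.u.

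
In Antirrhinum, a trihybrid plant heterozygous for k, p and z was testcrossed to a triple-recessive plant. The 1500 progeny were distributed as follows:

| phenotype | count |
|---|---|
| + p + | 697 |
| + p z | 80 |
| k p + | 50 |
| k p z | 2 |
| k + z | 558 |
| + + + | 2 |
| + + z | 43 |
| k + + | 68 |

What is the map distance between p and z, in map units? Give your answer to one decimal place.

10.1 map units

The two most frequent reciprocal classes, + p + and k + z, are the parental types, so the F1 was + p + / k + z.
The two rarest classes, + + + and k p z, are the double crossovers. Comparing them with the parentals, only the p allele has switched, so p is the middle locus and the order is k – p – z.
Crossovers in the p–z interval produce the single-crossover classes + p z and k + + (80 + 68 = 148) plus the double crossovers (4).
RF(p–z) = (148 + 4) / 1500 = 152/1500 = 0.1013 → 10.1 map units.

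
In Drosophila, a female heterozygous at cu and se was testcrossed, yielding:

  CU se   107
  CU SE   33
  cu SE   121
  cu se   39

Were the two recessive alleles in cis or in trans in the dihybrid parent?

The two most frequent classes are CU se (107) and cu SE (121); these are the parental (non-recombinant) types.
So the F1 carried CU se on one chromosome and cu SE on the other — the recessive alleles are on opposite chromosomes (trans / repulsion).

trans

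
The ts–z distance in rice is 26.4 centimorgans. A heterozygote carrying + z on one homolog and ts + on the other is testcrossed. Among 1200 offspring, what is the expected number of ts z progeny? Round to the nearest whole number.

158

A map distance of 26.4 centimorgans corresponds to a recombination frequency of 0.264.
The F1 is + z / ts +, so ts z is a recombinant gamete class with expected frequency r/2 = 0.264/2 = 0.1320.
Expected number = 0.1320 × 1200 = 158.40 ≈ 158.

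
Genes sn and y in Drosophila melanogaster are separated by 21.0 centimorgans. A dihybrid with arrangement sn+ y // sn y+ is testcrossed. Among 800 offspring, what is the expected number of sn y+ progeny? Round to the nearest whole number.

A map distance of 21.0 centimorgans corresponds to a recombination frequency of 0.210.
The F1 is sn+ y / sn y+, so sn y+ is a parental gamete class with expected frequency (1 − r)/2 = 0.790/2 = 0.3950.
Expected number = 0.3950 × 800 = 316.00 ≈ 316.

316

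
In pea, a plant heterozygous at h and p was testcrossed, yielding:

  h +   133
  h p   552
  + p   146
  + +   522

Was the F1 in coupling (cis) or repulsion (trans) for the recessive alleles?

The two most frequent classes are + + (522) and h p (552); these are the parental (non-recombinant) types.
So the F1 carried + + on one chromosome and h p on the other — the recessive alleles are on the same chromosome (cis / coupling).

cis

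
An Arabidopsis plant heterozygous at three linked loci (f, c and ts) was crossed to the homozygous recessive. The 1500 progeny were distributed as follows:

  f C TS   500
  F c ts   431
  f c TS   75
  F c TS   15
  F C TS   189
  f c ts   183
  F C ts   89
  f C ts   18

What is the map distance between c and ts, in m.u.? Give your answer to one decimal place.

13.1 m.u.

The two most frequent reciprocal classes, F c ts and f C TS, are the parental types, so the F1 was F c ts / f C TS.
The two rarest classes, F c TS and f C ts, are the double crossovers. Comparing them with the parentals, only the ts allele has switched, so ts is the middle locus and the order is f – ts – c.
Crossovers in the ts–c interval produce the single-crossover classes F C ts and f c TS (89 + 75 = 164) plus the double crossovers (33).
RF(ts–c) = (164 + 33) / 1500 = 197/1500 = 0.1313 → 13.1 m.u.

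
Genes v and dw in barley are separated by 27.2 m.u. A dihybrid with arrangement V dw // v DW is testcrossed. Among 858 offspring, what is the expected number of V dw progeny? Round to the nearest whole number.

A map distance of 27.2 m.u. corresponds to a recombination frequency of 0.272.
The F1 is V dw / v DW, so V dw is a parental gamete class with expected frequency (1 − r)/2 = 0.728/2 = 0.3640.
Expected number = 0.3640 × 858 = 312.31 ≈ 312.

312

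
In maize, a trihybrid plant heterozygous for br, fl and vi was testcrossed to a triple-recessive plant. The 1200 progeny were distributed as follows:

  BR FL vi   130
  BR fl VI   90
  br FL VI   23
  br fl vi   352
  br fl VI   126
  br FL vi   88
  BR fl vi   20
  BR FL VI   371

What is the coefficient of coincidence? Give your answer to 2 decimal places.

The two most frequent reciprocal classes, br fl vi and BR FL VI, are the parental types, so the F1 was br fl vi / BR FL VI.
The two rarest classes, BR fl vi and br FL VI, are the double crossovers. Comparing them with the parentals, only the br allele has switched, so br is the middle locus and the order is vi – br – fl.
vi–br: (256 + 43)/1200 = 0.2492; br–fl: (178 + 43)/1200 = 0.1842.
Expected DCO frequency = 0.2492 × 0.1842 ≈ 0.04590; observed = 43/1200 ≈ 0.03583.
Coefficient of coincidence = 0.03583/0.04590 ≈ 0.78.

0.78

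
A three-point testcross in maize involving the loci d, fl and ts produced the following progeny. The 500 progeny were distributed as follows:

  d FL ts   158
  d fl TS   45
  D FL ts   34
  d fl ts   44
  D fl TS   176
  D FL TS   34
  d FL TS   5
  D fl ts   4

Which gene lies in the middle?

The two most frequent reciprocal classes, d FL ts and D fl TS, are the parental types, so the F1 was d FL ts / D fl TS.
The two rarest classes, d FL TS and D fl ts, are the double crossovers. Comparing them with the parentals, only the ts allele has switched, so ts is the middle locus and the order is d – ts – fl.

ts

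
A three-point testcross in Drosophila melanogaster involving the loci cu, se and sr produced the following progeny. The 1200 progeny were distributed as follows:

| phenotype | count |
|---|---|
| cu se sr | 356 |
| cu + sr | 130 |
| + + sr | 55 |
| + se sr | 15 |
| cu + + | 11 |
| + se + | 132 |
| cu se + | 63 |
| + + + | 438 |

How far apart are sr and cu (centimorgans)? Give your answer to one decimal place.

The two most frequent reciprocal classes, + + + and cu se sr, are the parental types, so the F1 was + + + / cu se sr.
The two rarest classes, cu + + and + se sr, are the double crossovers. Comparing them with the parentals, only the cu allele has switched, so cu is the middle locus and the order is se – cu – sr.
Crossovers in the cu–sr interval produce the single-crossover classes + + sr and cu se + (55 + 63 = 118) plus the double crossovers (26).
RF(cu–sr) = (118 + 26) / 1200 = 144/1200 = 0.1200 → 12.0 centimorgans.

12.0 centimorgans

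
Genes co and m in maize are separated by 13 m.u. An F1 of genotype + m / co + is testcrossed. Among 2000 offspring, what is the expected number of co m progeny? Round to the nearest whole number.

A map distance of 13 m.u. corresponds to a recombination frequency of 0.130.
The F1 is + m / co +, so co m is a recombinant gamete class with expected frequency r/2 = 0.130/2 = 0.0650.
Expected number = 0.0650 × 2000 = 130.00 ≈ 130.

130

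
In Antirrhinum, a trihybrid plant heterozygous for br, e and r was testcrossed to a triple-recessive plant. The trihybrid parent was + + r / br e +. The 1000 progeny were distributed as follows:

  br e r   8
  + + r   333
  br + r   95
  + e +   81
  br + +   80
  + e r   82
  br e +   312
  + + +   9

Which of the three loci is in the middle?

The two rarest classes, + + + and br e r, are the double crossovers. Comparing them with the parentals, only the r allele has switched, so r is the middle locus and the order is e – r – br.

r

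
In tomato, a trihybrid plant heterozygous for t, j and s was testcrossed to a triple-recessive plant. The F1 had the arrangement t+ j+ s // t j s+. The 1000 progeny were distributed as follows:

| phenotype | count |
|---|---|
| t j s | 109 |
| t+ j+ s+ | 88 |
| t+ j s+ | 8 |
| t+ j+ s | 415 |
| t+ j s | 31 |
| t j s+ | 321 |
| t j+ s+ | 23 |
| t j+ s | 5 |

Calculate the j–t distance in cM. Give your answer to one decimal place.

6.7 cM

The two rarest classes, t j+ s and t+ j s+, are the double crossovers. Comparing them with the parentals, only the t allele has switched, so t is the middle locus and the order is s – t – j.
Crossovers in the t–j interval produce the single-crossover classes t+ j s and t j+ s+ (31 + 23 = 54) plus the double crossovers (13).
RF(t–j) = (54 + 13) / 1000 = 67/1000 = 0.0670 → 6.7 cM.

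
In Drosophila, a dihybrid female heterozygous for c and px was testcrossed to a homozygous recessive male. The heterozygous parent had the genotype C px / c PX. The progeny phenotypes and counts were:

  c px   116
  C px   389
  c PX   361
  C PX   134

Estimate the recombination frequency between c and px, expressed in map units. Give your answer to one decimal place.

25.0 map units

The recombinant classes are C PX and c px: 134 + 116 = 250.
Recombination frequency = 250/1000 = 0.2500 ≈ 25.0%, i.e. 25.0 map units.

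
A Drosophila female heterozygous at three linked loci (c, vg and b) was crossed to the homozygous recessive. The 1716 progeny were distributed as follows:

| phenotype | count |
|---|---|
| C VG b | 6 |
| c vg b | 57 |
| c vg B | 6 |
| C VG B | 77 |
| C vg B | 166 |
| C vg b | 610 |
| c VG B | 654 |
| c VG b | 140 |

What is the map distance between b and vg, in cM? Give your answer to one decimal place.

The two most frequent reciprocal classes, C vg b and c VG B, are the parental types, so the F1 was C vg b / c VG B.
The two rarest classes, C VG b and c vg B, are the double crossovers. Comparing them with the parentals, only the vg allele has switched, so vg is the middle locus and the order is c – vg – b.
Crossovers in the vg–b interval produce the single-crossover classes C vg B and c VG b (166 + 140 = 306) plus the double crossovers (12).
RF(vg–b) = (306 + 12) / 1716 = 318/1716 = 0.1853 → 18.5 cM.

18.5 cM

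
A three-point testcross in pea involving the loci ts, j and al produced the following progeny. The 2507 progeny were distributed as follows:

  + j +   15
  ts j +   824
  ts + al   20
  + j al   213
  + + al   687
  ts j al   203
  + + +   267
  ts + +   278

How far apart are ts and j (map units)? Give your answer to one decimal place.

21.0 map units

The two most frequent reciprocal classes, + + al and ts j +, are the parental types, so the F1 was + + al / ts j +.
The two rarest classes, ts + al and + j +, are the double crossovers. Comparing them with the parentals, only the ts allele has switched, so ts is the middle locus and the order is j – ts – al.
Crossovers in the j–ts interval produce the single-crossover classes + j al and ts + + (213 + 278 = 491) plus the double crossovers (35).
RF(j–ts) = (491 + 35) / 2507 = 526/2507 = 0.2098 → 21.0 map units.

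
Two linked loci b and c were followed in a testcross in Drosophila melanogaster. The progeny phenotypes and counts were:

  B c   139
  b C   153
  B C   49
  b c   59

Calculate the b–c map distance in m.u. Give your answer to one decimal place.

27.0 m.u.

The two most frequent classes, B c (139) and b C (153), are the parental types, so the F1 was B c / b C.
The recombinant classes are B C and b c: 49 + 59 = 108.
Recombination frequency = 108/400 = 0.2700 ≈ 27.0%, i.e. 27.0 m.u.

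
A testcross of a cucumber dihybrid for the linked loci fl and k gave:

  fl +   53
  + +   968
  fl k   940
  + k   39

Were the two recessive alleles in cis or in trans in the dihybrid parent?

cis

The two most frequent classes are + + (968) and fl k (940); these are the parental (non-recombinant) types.
So the F1 carried + + on one chromosome and fl k on the other — the recessive alleles are on the same chromosome (cis / coupling).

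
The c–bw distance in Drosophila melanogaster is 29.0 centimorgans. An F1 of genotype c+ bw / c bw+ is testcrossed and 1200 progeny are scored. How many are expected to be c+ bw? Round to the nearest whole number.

A map distance of 29.0 centimorgans corresponds to a recombination frequency of 0.290.
The F1 is c+ bw / c bw+, so c+ bw is a parental gamete class with expected frequency (1 − r)/2 = 0.710/2 = 0.3550.
Expected number = 0.3550 × 1200 = 426.00 ≈ 426.

426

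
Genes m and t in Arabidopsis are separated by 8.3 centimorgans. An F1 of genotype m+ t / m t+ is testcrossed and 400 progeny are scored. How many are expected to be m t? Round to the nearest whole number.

17

A map distance of 8.3 centimorgans corresponds to a recombination frequency of 0.083.
The F1 is m+ t / m t+, so m t is a recombinant gamete class with expected frequency r/2 = 0.083/2 = 0.0415.
Expected number = 0.0415 × 400 = 16.60 ≈ 17.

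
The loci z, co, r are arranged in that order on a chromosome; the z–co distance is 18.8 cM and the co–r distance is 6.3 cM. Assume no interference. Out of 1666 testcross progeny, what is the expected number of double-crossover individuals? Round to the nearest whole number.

Map distances give recombination frequencies of 0.188 and 0.063 for the two intervals.
With no interference, expected double-crossover frequency = 0.188 × 0.063 = 0.01184.
Expected number = 0.01184 × 1666 = 19.73 ≈ 20.

20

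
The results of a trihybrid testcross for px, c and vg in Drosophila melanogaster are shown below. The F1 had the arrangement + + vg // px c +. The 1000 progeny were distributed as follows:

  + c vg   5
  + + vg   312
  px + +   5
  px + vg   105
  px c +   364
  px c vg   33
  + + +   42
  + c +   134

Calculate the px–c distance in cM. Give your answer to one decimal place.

24.9 cM

The two rarest classes, + c vg and px + +, are the double crossovers. Comparing them with the parentals, only the c allele has switched, so c is the middle locus and the order is px – c – vg.
Crossovers in the px–c interval produce the single-crossover classes px + vg and + c + (105 + 134 = 239) plus the double crossovers (10).
RF(px–c) = (239 + 10) / 1000 = 249/1000 = 0.2490 → 24.9 cM.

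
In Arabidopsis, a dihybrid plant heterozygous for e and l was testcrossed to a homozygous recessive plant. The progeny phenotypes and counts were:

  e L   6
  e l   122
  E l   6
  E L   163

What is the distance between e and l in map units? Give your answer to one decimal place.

4.0 map units

The two most frequent classes, E L (163) and e l (122), are the parental types, so the F1 was E L / e l.
The recombinant classes are E l and e L: 6 + 6 = 12.
Recombination frequency = 12/297 = 0.0404 ≈ 4.0%, i.e. 4.0 map units.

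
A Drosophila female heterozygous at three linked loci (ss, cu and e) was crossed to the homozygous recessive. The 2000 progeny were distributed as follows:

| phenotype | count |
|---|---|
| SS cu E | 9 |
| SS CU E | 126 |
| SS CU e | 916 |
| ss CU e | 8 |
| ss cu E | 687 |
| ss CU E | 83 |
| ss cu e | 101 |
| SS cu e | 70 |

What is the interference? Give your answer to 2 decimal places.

The two most frequent reciprocal classes, SS CU e and ss cu E, are the parental types, so the F1 was SS CU e / ss cu E.
The two rarest classes, ss CU e and SS cu E, are the double crossovers. Comparing them with the parentals, only the ss allele has switched, so ss is the middle locus and the order is e – ss – cu.
e–ss: (227 + 17)/2000 = 0.1220; ss–cu: (153 + 17)/2000 = 0.0850.
Expected DCO frequency = 0.1220 × 0.0850 ≈ 0.01037; observed = 17/2000 ≈ 0.00850.
Coefficient of coincidence = 0.00850/0.01037 ≈ 0.82; interference = 1 − 0.82 = 0.18.

0.18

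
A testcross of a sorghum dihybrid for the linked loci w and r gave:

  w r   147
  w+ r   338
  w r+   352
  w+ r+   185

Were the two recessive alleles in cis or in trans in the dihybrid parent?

The two most frequent classes are w+ r (338) and w r+ (352); these are the parental (non-recombinant) types.
So the F1 carried w+ r on one chromosome and w r+ on the other — the recessive alleles are on opposite chromosomes (trans / repulsion).

trans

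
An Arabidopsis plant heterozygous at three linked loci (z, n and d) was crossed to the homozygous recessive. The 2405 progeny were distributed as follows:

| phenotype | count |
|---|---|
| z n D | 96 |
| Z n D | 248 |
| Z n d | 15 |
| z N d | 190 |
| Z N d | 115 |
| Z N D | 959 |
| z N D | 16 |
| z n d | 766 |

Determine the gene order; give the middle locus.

The two most frequent reciprocal classes, z n d and Z N D, are the parental types, so the F1 was z n d / Z N D.
The two rarest classes, Z n d and z N D, are the double crossovers. Comparing them with the parentals, only the z allele has switched, so z is the middle locus and the order is n – z – d.

z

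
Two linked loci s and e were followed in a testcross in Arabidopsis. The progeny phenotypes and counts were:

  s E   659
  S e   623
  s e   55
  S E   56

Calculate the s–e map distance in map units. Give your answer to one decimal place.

The two most frequent classes, S e (623) and s E (659), are the parental types, so the F1 was S e / s E.
The recombinant classes are S E and s e: 56 + 55 = 111.
Recombination frequency = 111/1393 = 0.0797 ≈ 8.0%, i.e. 8.0 map units.

8.0 map units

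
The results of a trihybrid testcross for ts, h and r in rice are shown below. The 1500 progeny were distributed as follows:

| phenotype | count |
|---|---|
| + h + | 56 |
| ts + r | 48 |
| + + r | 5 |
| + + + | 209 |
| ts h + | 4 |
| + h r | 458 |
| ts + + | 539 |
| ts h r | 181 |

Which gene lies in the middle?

The two most frequent reciprocal classes, + h r and ts + +, are the parental types, so the F1 was + h r / ts + +.
The two rarest classes, + + r and ts h +, are the double crossovers. Comparing them with the parentals, only the h allele has switched, so h is the middle locus and the order is r – h – ts.

h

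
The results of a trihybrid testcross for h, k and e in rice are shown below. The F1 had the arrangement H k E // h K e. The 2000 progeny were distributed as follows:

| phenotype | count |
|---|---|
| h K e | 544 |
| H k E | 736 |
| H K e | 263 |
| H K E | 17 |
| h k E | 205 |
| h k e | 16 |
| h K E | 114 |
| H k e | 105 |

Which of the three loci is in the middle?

k

The two rarest classes, H K E and h k e, are the double crossovers. Comparing them with the parentals, only the k allele has switched, so k is the middle locus and the order is e – k – h.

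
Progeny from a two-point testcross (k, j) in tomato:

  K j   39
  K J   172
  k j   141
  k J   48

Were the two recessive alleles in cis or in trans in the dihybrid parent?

The two most frequent classes are K J (172) and k j (141); these are the parental (non-recombinant) types.
So the F1 carried K J on one chromosome and k j on the other — the recessive alleles are on the same chromosome (cis / coupling).

cis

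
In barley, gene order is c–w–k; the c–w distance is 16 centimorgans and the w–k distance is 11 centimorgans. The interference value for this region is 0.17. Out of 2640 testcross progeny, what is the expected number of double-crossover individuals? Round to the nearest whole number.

39

Map distances give recombination frequencies of 0.160 and 0.110 for the two intervals.
With interference 0.17 (so coincidence = 0.83), expected double-crossover frequency = 0.160 × 0.110 × 0.83 = 0.01461.
Expected number = 0.01461 × 2640 = 38.57 ≈ 39.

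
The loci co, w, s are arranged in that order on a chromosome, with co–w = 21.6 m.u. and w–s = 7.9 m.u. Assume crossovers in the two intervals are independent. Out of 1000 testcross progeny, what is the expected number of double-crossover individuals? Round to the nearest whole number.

17

Map distances give recombination frequencies of 0.216 and 0.079 for the two intervals.
With no interference, expected double-crossover frequency = 0.216 × 0.079 = 0.01706.
Expected number = 0.01706 × 1000 = 17.06 ≈ 17.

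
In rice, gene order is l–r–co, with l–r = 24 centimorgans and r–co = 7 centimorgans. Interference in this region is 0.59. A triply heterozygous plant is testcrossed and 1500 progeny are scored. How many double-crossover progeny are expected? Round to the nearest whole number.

Map distances give recombination frequencies of 0.240 and 0.070 for the two intervals.
With interference 0.59 (so coincidence = 0.41), expected double-crossover frequency = 0.240 × 0.070 × 0.41 = 0.00689.
Expected number = 0.00689 × 1500 = 10.33 ≈ 10.

10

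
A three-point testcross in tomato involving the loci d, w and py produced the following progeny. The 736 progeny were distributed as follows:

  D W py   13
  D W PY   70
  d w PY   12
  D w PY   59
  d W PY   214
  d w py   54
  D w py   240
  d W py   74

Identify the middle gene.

w

The two most frequent reciprocal classes, D w py and d W PY, are the parental types, so the F1 was D w py / d W PY.
The two rarest classes, D W py and d w PY, are the double crossovers. Comparing them with the parentals, only the w allele has switched, so w is the middle locus and the order is d – w – py.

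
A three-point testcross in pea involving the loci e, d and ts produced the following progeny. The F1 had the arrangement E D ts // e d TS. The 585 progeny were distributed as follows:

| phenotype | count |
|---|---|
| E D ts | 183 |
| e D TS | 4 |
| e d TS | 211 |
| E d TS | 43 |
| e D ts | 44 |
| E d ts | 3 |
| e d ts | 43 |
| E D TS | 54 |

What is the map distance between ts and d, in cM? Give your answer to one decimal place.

17.8 cM

The two rarest classes, E d ts and e D TS, are the double crossovers. Comparing them with the parentals, only the d allele has switched, so d is the middle locus and the order is ts – d – e.
Crossovers in the ts–d interval produce the single-crossover classes E D TS and e d ts (54 + 43 = 97) plus the double crossovers (7).
RF(ts–d) = (97 + 7) / 585 = 104/585 = 0.1778 → 17.8 cM.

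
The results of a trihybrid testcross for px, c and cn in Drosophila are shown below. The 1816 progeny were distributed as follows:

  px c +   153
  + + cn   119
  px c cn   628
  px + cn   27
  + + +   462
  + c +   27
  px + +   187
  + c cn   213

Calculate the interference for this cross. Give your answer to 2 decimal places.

0.34

The two most frequent reciprocal classes, + + + and px c cn, are the parental types, so the F1 was + + + / px c cn.
The two rarest classes, + c + and px + cn, are the double crossovers. Comparing them with the parentals, only the c allele has switched, so c is the middle locus and the order is cn – c – px.
cn–c: (272 + 54)/1816 = 0.1795; c–px: (400 + 54)/1816 = 0.2500.
Expected DCO frequency = 0.1795 × 0.2500 ≈ 0.04487; observed = 54/1816 ≈ 0.02974.
Coefficient of coincidence = 0.02974/0.04487 ≈ 0.66; interference = 1 − 0.66 = 0.34.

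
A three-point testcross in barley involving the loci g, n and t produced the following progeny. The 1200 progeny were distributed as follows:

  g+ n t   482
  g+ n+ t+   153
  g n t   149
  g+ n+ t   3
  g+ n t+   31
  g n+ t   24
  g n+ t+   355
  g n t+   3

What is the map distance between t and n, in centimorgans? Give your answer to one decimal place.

5.1 centimorgans

The two most frequent reciprocal classes, g n+ t+ and g+ n t, are the parental types, so the F1 was g n+ t+ / g+ n t.
The two rarest classes, g n t+ and g+ n+ t, are the double crossovers. Comparing them with the parentals, only the n allele has switched, so n is the middle locus and the order is t – n – g.
Crossovers in the t–n interval produce the single-crossover classes g n+ t and g+ n t+ (24 + 31 = 55) plus the double crossovers (6).
RF(t–n) = (55 + 6) / 1200 = 61/1200 = 0.0508 → 5.1 centimorgans.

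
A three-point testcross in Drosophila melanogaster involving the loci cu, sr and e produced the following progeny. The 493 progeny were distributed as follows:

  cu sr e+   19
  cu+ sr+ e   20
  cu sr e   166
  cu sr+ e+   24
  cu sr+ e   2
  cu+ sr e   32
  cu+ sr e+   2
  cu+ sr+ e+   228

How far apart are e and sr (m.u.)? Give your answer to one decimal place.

8.7 m.u.

The two most frequent reciprocal classes, cu+ sr+ e+ and cu sr e, are the parental types, so the F1 was cu+ sr+ e+ / cu sr e.
The two rarest classes, cu+ sr e+ and cu sr+ e, are the double crossovers. Comparing them with the parentals, only the sr allele has switched, so sr is the middle locus and the order is e – sr – cu.
Crossovers in the e–sr interval produce the single-crossover classes cu+ sr+ e and cu sr e+ (20 + 19 = 39) plus the double crossovers (4).
RF(e–sr) = (39 + 4) / 493 = 43/493 = 0.0872 → 8.7 m.u.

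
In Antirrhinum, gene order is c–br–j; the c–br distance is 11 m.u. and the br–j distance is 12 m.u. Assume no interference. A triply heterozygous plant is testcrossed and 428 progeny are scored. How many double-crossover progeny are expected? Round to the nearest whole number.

Map distances give recombination frequencies of 0.110 and 0.120 for the two intervals.
With no interference, expected double-crossover frequency = 0.110 × 0.120 = 0.01320.
Expected number = 0.01320 × 428 = 5.65 ≈ 6.

6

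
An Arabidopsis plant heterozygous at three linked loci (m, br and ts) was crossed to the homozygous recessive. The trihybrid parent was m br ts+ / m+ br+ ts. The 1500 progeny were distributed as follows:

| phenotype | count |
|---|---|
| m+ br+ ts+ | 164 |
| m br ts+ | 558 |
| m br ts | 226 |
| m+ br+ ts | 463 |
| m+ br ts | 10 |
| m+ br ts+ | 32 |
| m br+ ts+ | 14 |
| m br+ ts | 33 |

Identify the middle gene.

br

The two rarest classes, m br+ ts+ and m+ br ts, are the double crossovers. Comparing them with the parentals, only the br allele has switched, so br is the middle locus and the order is ts – br – m.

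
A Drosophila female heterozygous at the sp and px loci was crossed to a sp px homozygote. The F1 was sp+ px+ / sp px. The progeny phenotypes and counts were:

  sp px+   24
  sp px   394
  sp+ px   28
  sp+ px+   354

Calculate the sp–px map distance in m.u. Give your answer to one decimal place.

The recombinant classes are sp+ px and sp px+: 28 + 24 = 52.
Recombination frequency = 52/800 = 0.0650 ≈ 6.5%, i.e. 6.5 m.u.

6.5 m.u.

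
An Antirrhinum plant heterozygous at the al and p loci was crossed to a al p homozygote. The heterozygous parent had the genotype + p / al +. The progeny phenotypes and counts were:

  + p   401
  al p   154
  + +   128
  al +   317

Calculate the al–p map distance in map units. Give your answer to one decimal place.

28.2 map units

The recombinant classes are + + and al p: 128 + 154 = 282.
Recombination frequency = 282/1000 = 0.2820 ≈ 28.2%, i.e. 28.2 map units.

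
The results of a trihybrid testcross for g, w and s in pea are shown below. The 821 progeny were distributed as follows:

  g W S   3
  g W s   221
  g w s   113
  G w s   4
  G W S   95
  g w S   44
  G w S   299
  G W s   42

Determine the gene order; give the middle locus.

s

The two most frequent reciprocal classes, G w S and g W s, are the parental types, so the F1 was G w S / g W s.
The two rarest classes, G w s and g W S, are the double crossovers. Comparing them with the parentals, only the s allele has switched, so s is the middle locus and the order is w – s – g.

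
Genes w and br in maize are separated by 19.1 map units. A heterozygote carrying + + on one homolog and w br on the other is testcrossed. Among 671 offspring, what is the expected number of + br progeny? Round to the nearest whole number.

A map distance of 19.1 map units corresponds to a recombination frequency of 0.191.
The F1 is + + / w br, so + br is a recombinant gamete class with expected frequency r/2 = 0.191/2 = 0.0955.
Expected number = 0.0955 × 671 = 64.08 ≈ 64.

64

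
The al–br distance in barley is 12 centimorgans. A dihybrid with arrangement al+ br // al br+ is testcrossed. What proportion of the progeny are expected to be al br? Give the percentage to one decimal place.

6.0%

A map distance of 12 centimorgans corresponds to a recombination frequency of 0.120.
The F1 is al+ br / al br+, so al br is a recombinant gamete class with expected frequency r/2 = 0.120/2 = 0.0600.
That is 0.0600 = 6.0% of the progeny.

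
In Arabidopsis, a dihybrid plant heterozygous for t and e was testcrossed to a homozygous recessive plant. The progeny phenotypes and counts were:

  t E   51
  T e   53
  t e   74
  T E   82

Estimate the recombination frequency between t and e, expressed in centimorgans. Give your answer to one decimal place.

The two most frequent classes, T E (82) and t e (74), are the parental types, so the F1 was T E / t e.
The recombinant classes are T e and t E: 53 + 51 = 104.
Recombination frequency = 104/260 = 0.4000 ≈ 40.0%, i.e. 40.0 centimorgans.

40.0 centimorgans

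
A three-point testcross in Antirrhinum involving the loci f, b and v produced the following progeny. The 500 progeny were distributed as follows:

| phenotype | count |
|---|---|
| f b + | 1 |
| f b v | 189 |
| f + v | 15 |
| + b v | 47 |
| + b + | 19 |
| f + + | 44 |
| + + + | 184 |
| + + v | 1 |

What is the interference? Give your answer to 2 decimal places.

The two most frequent reciprocal classes, + + + and f b v, are the parental types, so the F1 was + + + / f b v.
The two rarest classes, + + v and f b +, are the double crossovers. Comparing them with the parentals, only the v allele has switched, so v is the middle locus and the order is f – v – b.
f–v: (91 + 2)/500 = 0.1860; v–b: (34 + 2)/500 = 0.0720.
Expected DCO frequency = 0.1860 × 0.0720 ≈ 0.01339; observed = 2/500 ≈ 0.00400.
Coefficient of coincidence = 0.00400/0.01339 ≈ 0.30; interference = 1 − 0.30 = 0.70.

0.70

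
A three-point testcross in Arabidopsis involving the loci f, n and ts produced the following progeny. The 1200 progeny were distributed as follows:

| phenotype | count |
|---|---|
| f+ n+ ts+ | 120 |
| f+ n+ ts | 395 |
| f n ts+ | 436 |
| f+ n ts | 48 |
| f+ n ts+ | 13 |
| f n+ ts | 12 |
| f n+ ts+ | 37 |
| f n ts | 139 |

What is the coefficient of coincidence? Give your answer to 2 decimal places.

The two most frequent reciprocal classes, f+ n+ ts and f n ts+, are the parental types, so the F1 was f+ n+ ts / f n ts+.
The two rarest classes, f n+ ts and f+ n ts+, are the double crossovers. Comparing them with the parentals, only the f allele has switched, so f is the middle locus and the order is n – f – ts.
n–f: (85 + 25)/1200 = 0.0917; f–ts: (259 + 25)/1200 = 0.2367.
Expected DCO frequency = 0.0917 × 0.2367 ≈ 0.02171; observed = 25/1200 ≈ 0.02083.
Coefficient of coincidence = 0.02083/0.02171 ≈ 0.96.

0.96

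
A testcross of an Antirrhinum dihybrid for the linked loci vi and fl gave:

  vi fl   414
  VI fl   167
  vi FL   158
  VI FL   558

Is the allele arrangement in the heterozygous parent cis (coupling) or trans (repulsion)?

The two most frequent classes are VI FL (558) and vi fl (414); these are the parental (non-recombinant) types.
So the F1 carried VI FL on one chromosome and vi fl on the other — the recessive alleles are on the same chromosome (cis / coupling).

cis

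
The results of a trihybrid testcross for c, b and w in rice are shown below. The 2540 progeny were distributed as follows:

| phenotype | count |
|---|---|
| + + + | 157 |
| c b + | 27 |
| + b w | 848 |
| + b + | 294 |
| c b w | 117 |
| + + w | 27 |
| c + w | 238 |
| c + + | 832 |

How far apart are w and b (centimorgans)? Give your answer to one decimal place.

The two most frequent reciprocal classes, c + + and + b w, are the parental types, so the F1 was c + + / + b w.
The two rarest classes, c b + and + + w, are the double crossovers. Comparing them with the parentals, only the b allele has switched, so b is the middle locus and the order is c – b – w.
Crossovers in the b–w interval produce the single-crossover classes c + w and + b + (238 + 294 = 532) plus the double crossovers (54).
RF(b–w) = (532 + 54) / 2540 = 586/2540 = 0.2307 → 23.1 centimorgans.

23.1 centimorgans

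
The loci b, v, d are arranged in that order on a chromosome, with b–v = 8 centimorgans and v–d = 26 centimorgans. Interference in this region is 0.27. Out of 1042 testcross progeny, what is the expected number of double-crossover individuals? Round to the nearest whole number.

16

Map distances give recombination frequencies of 0.080 and 0.260 for the two intervals.
With interference 0.27 (so coincidence = 0.73), expected double-crossover frequency = 0.080 × 0.260 × 0.73 = 0.01518.
Expected number = 0.01518 × 1042 = 15.82 ≈ 16.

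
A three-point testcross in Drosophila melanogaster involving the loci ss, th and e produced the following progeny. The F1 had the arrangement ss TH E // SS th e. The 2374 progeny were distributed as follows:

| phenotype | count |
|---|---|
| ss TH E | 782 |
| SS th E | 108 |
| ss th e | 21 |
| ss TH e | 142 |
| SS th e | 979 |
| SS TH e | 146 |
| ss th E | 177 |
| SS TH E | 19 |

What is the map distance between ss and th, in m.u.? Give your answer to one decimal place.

15.3 m.u.

The two rarest classes, SS TH E and ss th e, are the double crossovers. Comparing them with the parentals, only the ss allele has switched, so ss is the middle locus and the order is e – ss – th.
Crossovers in the ss–th interval produce the single-crossover classes ss th E and SS TH e (177 + 146 = 323) plus the double crossovers (40).
RF(ss–th) = (323 + 40) / 2374 = 363/2374 = 0.1529 → 15.3 m.u.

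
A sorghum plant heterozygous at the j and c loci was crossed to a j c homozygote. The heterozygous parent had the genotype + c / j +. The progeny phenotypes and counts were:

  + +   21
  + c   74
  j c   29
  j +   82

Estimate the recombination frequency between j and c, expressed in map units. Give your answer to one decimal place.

24.3 map units

The recombinant classes are + + and j c: 21 + 29 = 50.
Recombination frequency = 50/206 = 0.2427 ≈ 24.3%, i.e. 24.3 map units.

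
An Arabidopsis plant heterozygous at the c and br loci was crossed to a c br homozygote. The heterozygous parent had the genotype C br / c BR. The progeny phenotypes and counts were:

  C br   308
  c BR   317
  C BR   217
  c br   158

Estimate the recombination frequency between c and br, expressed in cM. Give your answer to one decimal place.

The recombinant classes are C BR and c br: 217 + 158 = 375.
Recombination frequency = 375/1000 = 0.3750 ≈ 37.5%, i.e. 37.5 cM.

37.5 cM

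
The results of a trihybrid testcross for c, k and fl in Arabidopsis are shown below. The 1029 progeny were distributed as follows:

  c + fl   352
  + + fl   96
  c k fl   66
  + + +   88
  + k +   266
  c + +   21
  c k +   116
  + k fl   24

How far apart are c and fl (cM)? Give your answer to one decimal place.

25.0 cM

The two most frequent reciprocal classes, c + fl and + k +, are the parental types, so the F1 was c + fl / + k +.
The two rarest classes, c + + and + k fl, are the double crossovers. Comparing them with the parentals, only the fl allele has switched, so fl is the middle locus and the order is c – fl – k.
Crossovers in the c–fl interval produce the single-crossover classes + + fl and c k + (96 + 116 = 212) plus the double crossovers (45).
RF(c–fl) = (212 + 45) / 1029 = 257/1029 = 0.2498 → 25.0 cM.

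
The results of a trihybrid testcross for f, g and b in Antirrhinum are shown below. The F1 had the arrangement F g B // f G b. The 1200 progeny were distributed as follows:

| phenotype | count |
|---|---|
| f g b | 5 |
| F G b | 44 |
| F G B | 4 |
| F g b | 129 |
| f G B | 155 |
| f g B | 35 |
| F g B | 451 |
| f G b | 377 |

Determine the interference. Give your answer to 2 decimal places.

0.58

The two rarest classes, F G B and f g b, are the double crossovers. Comparing them with the parentals, only the g allele has switched, so g is the middle locus and the order is b – g – f.
b–g: (284 + 9)/1200 = 0.2442; g–f: (79 + 9)/1200 = 0.0733.
Expected DCO frequency = 0.2442 × 0.0733 ≈ 0.01790; observed = 9/1200 ≈ 0.00750.
Coefficient of coincidence = 0.00750/0.01790 ≈ 0.42; interference = 1 − 0.42 = 0.58.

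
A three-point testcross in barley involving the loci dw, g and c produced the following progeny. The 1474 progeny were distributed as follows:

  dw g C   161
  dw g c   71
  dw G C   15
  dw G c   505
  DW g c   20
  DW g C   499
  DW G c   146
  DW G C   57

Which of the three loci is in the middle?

The two most frequent reciprocal classes, dw G c and DW g C, are the parental types, so the F1 was dw G c / DW g C.
The two rarest classes, dw G C and DW g c, are the double crossovers. Comparing them with the parentals, only the c allele has switched, so c is the middle locus and the order is g – c – dw.

c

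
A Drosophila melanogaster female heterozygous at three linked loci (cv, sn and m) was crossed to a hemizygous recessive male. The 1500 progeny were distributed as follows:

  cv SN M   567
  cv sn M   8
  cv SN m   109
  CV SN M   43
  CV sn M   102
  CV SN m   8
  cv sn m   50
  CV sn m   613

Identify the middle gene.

The two most frequent reciprocal classes, cv SN M and CV sn m, are the parental types, so the F1 was cv SN M / CV sn m.
The two rarest classes, cv sn M and CV SN m, are the double crossovers. Comparing them with the parentals, only the sn allele has switched, so sn is the middle locus and the order is cv – sn – m.

sn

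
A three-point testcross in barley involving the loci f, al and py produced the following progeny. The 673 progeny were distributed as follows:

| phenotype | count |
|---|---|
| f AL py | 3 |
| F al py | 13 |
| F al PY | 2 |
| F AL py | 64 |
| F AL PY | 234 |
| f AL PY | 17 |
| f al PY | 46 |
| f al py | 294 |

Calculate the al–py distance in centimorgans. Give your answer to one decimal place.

17.1 centimorgans

The two most frequent reciprocal classes, F AL PY and f al py, are the parental types, so the F1 was F AL PY / f al py.
The two rarest classes, F al PY and f AL py, are the double crossovers. Comparing them with the parentals, only the al allele has switched, so al is the middle locus and the order is py – al – f.
Crossovers in the py–al interval produce the single-crossover classes F AL py and f al PY (64 + 46 = 110) plus the double crossovers (5).
RF(py–al) = (110 + 5) / 673 = 115/673 = 0.1709 → 17.1 centimorgans.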